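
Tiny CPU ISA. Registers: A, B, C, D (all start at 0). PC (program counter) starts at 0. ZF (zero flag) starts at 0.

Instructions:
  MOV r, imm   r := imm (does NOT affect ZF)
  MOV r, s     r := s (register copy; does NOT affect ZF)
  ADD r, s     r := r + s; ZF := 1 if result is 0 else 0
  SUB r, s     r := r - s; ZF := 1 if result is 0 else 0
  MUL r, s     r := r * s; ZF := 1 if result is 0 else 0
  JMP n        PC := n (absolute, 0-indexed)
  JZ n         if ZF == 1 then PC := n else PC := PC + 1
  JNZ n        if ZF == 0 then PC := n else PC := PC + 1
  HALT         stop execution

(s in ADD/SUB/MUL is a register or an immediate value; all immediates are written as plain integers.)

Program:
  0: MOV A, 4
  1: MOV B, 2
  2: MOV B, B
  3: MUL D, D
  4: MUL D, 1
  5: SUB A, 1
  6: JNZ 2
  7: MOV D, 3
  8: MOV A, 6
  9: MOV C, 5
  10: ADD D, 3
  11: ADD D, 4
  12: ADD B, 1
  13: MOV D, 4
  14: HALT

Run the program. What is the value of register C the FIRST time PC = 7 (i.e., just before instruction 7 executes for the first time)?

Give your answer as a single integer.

Step 1: PC=0 exec 'MOV A, 4'. After: A=4 B=0 C=0 D=0 ZF=0 PC=1
Step 2: PC=1 exec 'MOV B, 2'. After: A=4 B=2 C=0 D=0 ZF=0 PC=2
Step 3: PC=2 exec 'MOV B, B'. After: A=4 B=2 C=0 D=0 ZF=0 PC=3
Step 4: PC=3 exec 'MUL D, D'. After: A=4 B=2 C=0 D=0 ZF=1 PC=4
Step 5: PC=4 exec 'MUL D, 1'. After: A=4 B=2 C=0 D=0 ZF=1 PC=5
Step 6: PC=5 exec 'SUB A, 1'. After: A=3 B=2 C=0 D=0 ZF=0 PC=6
Step 7: PC=6 exec 'JNZ 2'. After: A=3 B=2 C=0 D=0 ZF=0 PC=2
Step 8: PC=2 exec 'MOV B, B'. After: A=3 B=2 C=0 D=0 ZF=0 PC=3
Step 9: PC=3 exec 'MUL D, D'. After: A=3 B=2 C=0 D=0 ZF=1 PC=4
Step 10: PC=4 exec 'MUL D, 1'. After: A=3 B=2 C=0 D=0 ZF=1 PC=5
Step 11: PC=5 exec 'SUB A, 1'. After: A=2 B=2 C=0 D=0 ZF=0 PC=6
Step 12: PC=6 exec 'JNZ 2'. After: A=2 B=2 C=0 D=0 ZF=0 PC=2
Step 13: PC=2 exec 'MOV B, B'. After: A=2 B=2 C=0 D=0 ZF=0 PC=3
Step 14: PC=3 exec 'MUL D, D'. After: A=2 B=2 C=0 D=0 ZF=1 PC=4
Step 15: PC=4 exec 'MUL D, 1'. After: A=2 B=2 C=0 D=0 ZF=1 PC=5
Step 16: PC=5 exec 'SUB A, 1'. After: A=1 B=2 C=0 D=0 ZF=0 PC=6
Step 17: PC=6 exec 'JNZ 2'. After: A=1 B=2 C=0 D=0 ZF=0 PC=2
Step 18: PC=2 exec 'MOV B, B'. After: A=1 B=2 C=0 D=0 ZF=0 PC=3
Step 19: PC=3 exec 'MUL D, D'. After: A=1 B=2 C=0 D=0 ZF=1 PC=4
Step 20: PC=4 exec 'MUL D, 1'. After: A=1 B=2 C=0 D=0 ZF=1 PC=5
Step 21: PC=5 exec 'SUB A, 1'. After: A=0 B=2 C=0 D=0 ZF=1 PC=6
Step 22: PC=6 exec 'JNZ 2'. After: A=0 B=2 C=0 D=0 ZF=1 PC=7
First time PC=7: C=0

0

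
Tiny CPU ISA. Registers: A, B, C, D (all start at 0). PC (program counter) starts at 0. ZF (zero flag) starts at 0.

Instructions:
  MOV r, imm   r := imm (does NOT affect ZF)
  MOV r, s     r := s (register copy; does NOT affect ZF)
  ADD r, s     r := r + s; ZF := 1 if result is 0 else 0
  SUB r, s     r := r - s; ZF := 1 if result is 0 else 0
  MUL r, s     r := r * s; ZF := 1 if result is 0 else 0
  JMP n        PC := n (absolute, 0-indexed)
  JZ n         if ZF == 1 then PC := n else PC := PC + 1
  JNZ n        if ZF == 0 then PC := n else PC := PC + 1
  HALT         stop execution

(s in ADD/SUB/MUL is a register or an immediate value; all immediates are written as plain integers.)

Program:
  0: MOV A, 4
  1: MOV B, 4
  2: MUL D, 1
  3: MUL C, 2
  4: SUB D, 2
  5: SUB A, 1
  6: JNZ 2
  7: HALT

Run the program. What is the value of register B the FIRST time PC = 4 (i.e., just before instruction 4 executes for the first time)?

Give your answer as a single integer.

Step 1: PC=0 exec 'MOV A, 4'. After: A=4 B=0 C=0 D=0 ZF=0 PC=1
Step 2: PC=1 exec 'MOV B, 4'. After: A=4 B=4 C=0 D=0 ZF=0 PC=2
Step 3: PC=2 exec 'MUL D, 1'. After: A=4 B=4 C=0 D=0 ZF=1 PC=3
Step 4: PC=3 exec 'MUL C, 2'. After: A=4 B=4 C=0 D=0 ZF=1 PC=4
First time PC=4: B=4

4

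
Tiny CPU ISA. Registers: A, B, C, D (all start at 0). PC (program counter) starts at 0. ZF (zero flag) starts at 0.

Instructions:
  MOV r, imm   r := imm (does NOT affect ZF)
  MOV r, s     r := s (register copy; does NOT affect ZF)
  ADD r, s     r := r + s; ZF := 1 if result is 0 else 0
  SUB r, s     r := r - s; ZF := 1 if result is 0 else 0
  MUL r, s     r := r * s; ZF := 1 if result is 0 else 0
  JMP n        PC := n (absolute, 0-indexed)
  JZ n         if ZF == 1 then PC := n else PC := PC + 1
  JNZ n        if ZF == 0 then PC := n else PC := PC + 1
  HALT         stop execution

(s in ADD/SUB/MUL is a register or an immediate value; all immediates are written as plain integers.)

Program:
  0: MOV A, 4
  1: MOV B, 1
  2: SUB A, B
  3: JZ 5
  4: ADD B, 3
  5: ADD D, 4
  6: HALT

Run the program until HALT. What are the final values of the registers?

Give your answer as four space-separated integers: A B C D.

Step 1: PC=0 exec 'MOV A, 4'. After: A=4 B=0 C=0 D=0 ZF=0 PC=1
Step 2: PC=1 exec 'MOV B, 1'. After: A=4 B=1 C=0 D=0 ZF=0 PC=2
Step 3: PC=2 exec 'SUB A, B'. After: A=3 B=1 C=0 D=0 ZF=0 PC=3
Step 4: PC=3 exec 'JZ 5'. After: A=3 B=1 C=0 D=0 ZF=0 PC=4
Step 5: PC=4 exec 'ADD B, 3'. After: A=3 B=4 C=0 D=0 ZF=0 PC=5
Step 6: PC=5 exec 'ADD D, 4'. After: A=3 B=4 C=0 D=4 ZF=0 PC=6
Step 7: PC=6 exec 'HALT'. After: A=3 B=4 C=0 D=4 ZF=0 PC=6 HALTED

Answer: 3 4 0 4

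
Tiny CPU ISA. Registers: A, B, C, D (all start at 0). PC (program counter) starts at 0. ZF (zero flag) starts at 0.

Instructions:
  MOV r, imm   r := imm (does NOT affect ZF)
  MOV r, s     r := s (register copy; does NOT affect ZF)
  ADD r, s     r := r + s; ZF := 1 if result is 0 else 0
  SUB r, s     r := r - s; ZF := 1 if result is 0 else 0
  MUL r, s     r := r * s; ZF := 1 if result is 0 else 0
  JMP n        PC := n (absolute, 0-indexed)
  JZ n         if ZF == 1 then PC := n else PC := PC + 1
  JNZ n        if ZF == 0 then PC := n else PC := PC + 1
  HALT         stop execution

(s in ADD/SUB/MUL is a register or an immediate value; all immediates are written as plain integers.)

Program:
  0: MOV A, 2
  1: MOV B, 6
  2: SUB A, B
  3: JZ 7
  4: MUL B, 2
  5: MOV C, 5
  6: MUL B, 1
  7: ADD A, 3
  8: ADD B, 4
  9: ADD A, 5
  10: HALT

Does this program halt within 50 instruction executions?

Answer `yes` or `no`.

Answer: yes

Derivation:
Step 1: PC=0 exec 'MOV A, 2'. After: A=2 B=0 C=0 D=0 ZF=0 PC=1
Step 2: PC=1 exec 'MOV B, 6'. After: A=2 B=6 C=0 D=0 ZF=0 PC=2
Step 3: PC=2 exec 'SUB A, B'. After: A=-4 B=6 C=0 D=0 ZF=0 PC=3
Step 4: PC=3 exec 'JZ 7'. After: A=-4 B=6 C=0 D=0 ZF=0 PC=4
Step 5: PC=4 exec 'MUL B, 2'. After: A=-4 B=12 C=0 D=0 ZF=0 PC=5
Step 6: PC=5 exec 'MOV C, 5'. After: A=-4 B=12 C=5 D=0 ZF=0 PC=6
Step 7: PC=6 exec 'MUL B, 1'. After: A=-4 B=12 C=5 D=0 ZF=0 PC=7
Step 8: PC=7 exec 'ADD A, 3'. After: A=-1 B=12 C=5 D=0 ZF=0 PC=8
Step 9: PC=8 exec 'ADD B, 4'. After: A=-1 B=16 C=5 D=0 ZF=0 PC=9
Step 10: PC=9 exec 'ADD A, 5'. After: A=4 B=16 C=5 D=0 ZF=0 PC=10
Step 11: PC=10 exec 'HALT'. After: A=4 B=16 C=5 D=0 ZF=0 PC=10 HALTED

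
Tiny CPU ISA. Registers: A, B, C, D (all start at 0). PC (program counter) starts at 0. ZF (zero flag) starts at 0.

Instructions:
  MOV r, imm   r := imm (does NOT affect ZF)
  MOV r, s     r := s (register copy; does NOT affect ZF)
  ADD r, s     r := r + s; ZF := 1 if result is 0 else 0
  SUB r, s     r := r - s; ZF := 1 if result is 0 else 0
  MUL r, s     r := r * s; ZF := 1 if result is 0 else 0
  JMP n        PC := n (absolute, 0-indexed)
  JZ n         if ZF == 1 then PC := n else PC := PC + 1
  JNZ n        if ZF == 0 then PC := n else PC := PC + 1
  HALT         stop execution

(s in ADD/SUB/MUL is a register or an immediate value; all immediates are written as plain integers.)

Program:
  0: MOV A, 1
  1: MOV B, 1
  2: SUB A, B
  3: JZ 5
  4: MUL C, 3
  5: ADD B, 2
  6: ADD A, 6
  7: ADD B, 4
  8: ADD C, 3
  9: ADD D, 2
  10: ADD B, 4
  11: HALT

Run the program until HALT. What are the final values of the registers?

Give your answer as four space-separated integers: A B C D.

Step 1: PC=0 exec 'MOV A, 1'. After: A=1 B=0 C=0 D=0 ZF=0 PC=1
Step 2: PC=1 exec 'MOV B, 1'. After: A=1 B=1 C=0 D=0 ZF=0 PC=2
Step 3: PC=2 exec 'SUB A, B'. After: A=0 B=1 C=0 D=0 ZF=1 PC=3
Step 4: PC=3 exec 'JZ 5'. After: A=0 B=1 C=0 D=0 ZF=1 PC=5
Step 5: PC=5 exec 'ADD B, 2'. After: A=0 B=3 C=0 D=0 ZF=0 PC=6
Step 6: PC=6 exec 'ADD A, 6'. After: A=6 B=3 C=0 D=0 ZF=0 PC=7
Step 7: PC=7 exec 'ADD B, 4'. After: A=6 B=7 C=0 D=0 ZF=0 PC=8
Step 8: PC=8 exec 'ADD C, 3'. After: A=6 B=7 C=3 D=0 ZF=0 PC=9
Step 9: PC=9 exec 'ADD D, 2'. After: A=6 B=7 C=3 D=2 ZF=0 PC=10
Step 10: PC=10 exec 'ADD B, 4'. After: A=6 B=11 C=3 D=2 ZF=0 PC=11
Step 11: PC=11 exec 'HALT'. After: A=6 B=11 C=3 D=2 ZF=0 PC=11 HALTED

Answer: 6 11 3 2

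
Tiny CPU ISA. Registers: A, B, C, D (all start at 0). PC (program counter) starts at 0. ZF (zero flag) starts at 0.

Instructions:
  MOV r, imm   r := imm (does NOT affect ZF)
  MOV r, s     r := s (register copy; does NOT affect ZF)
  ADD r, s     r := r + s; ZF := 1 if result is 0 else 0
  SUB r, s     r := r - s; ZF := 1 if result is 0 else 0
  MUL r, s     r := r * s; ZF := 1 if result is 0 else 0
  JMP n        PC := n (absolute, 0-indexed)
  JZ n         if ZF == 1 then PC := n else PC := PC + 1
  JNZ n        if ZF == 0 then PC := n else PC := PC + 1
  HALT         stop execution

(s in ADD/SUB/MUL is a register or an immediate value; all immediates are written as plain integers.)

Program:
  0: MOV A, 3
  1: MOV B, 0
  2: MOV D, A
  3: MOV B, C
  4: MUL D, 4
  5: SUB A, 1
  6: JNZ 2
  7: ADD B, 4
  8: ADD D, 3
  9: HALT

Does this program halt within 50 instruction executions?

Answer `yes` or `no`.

Answer: yes

Derivation:
Step 1: PC=0 exec 'MOV A, 3'. After: A=3 B=0 C=0 D=0 ZF=0 PC=1
Step 2: PC=1 exec 'MOV B, 0'. After: A=3 B=0 C=0 D=0 ZF=0 PC=2
Step 3: PC=2 exec 'MOV D, A'. After: A=3 B=0 C=0 D=3 ZF=0 PC=3
Step 4: PC=3 exec 'MOV B, C'. After: A=3 B=0 C=0 D=3 ZF=0 PC=4
Step 5: PC=4 exec 'MUL D, 4'. After: A=3 B=0 C=0 D=12 ZF=0 PC=5
Step 6: PC=5 exec 'SUB A, 1'. After: A=2 B=0 C=0 D=12 ZF=0 PC=6
Step 7: PC=6 exec 'JNZ 2'. After: A=2 B=0 C=0 D=12 ZF=0 PC=2
Step 8: PC=2 exec 'MOV D, A'. After: A=2 B=0 C=0 D=2 ZF=0 PC=3
Step 9: PC=3 exec 'MOV B, C'. After: A=2 B=0 C=0 D=2 ZF=0 PC=4
Step 10: PC=4 exec 'MUL D, 4'. After: A=2 B=0 C=0 D=8 ZF=0 PC=5
Step 11: PC=5 exec 'SUB A, 1'. After: A=1 B=0 C=0 D=8 ZF=0 PC=6
Step 12: PC=6 exec 'JNZ 2'. After: A=1 B=0 C=0 D=8 ZF=0 PC=2
Step 13: PC=2 exec 'MOV D, A'. After: A=1 B=0 C=0 D=1 ZF=0 PC=3
Step 14: PC=3 exec 'MOV B, C'. After: A=1 B=0 C=0 D=1 ZF=0 PC=4
Step 15: PC=4 exec 'MUL D, 4'. After: A=1 B=0 C=0 D=4 ZF=0 PC=5
Step 16: PC=5 exec 'SUB A, 1'. After: A=0 B=0 C=0 D=4 ZF=1 PC=6
Step 17: PC=6 exec 'JNZ 2'. After: A=0 B=0 C=0 D=4 ZF=1 PC=7
Step 18: PC=7 exec 'ADD B, 4'. After: A=0 B=4 C=0 D=4 ZF=0 PC=8
Step 19: PC=8 exec 'ADD D, 3'. After: A=0 B=4 C=0 D=7 ZF=0 PC=9
Step 20: PC=9 exec 'HALT'. After: A=0 B=4 C=0 D=7 ZF=0 PC=9 HALTED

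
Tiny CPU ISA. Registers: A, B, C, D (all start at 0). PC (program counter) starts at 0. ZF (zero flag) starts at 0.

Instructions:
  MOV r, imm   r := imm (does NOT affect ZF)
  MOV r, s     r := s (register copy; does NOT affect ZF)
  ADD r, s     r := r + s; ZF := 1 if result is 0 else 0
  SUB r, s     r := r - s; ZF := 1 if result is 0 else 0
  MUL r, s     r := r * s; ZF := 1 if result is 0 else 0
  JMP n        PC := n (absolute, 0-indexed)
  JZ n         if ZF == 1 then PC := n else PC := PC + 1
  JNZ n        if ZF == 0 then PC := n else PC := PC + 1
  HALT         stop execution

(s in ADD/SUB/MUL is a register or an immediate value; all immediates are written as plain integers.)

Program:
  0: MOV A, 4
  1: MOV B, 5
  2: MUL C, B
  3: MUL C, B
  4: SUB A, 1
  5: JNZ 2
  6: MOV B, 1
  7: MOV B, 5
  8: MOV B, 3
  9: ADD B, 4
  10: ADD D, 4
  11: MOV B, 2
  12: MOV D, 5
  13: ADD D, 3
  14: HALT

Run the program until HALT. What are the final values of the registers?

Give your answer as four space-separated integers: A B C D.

Answer: 0 2 0 8

Derivation:
Step 1: PC=0 exec 'MOV A, 4'. After: A=4 B=0 C=0 D=0 ZF=0 PC=1
Step 2: PC=1 exec 'MOV B, 5'. After: A=4 B=5 C=0 D=0 ZF=0 PC=2
Step 3: PC=2 exec 'MUL C, B'. After: A=4 B=5 C=0 D=0 ZF=1 PC=3
Step 4: PC=3 exec 'MUL C, B'. After: A=4 B=5 C=0 D=0 ZF=1 PC=4
Step 5: PC=4 exec 'SUB A, 1'. After: A=3 B=5 C=0 D=0 ZF=0 PC=5
Step 6: PC=5 exec 'JNZ 2'. After: A=3 B=5 C=0 D=0 ZF=0 PC=2
Step 7: PC=2 exec 'MUL C, B'. After: A=3 B=5 C=0 D=0 ZF=1 PC=3
Step 8: PC=3 exec 'MUL C, B'. After: A=3 B=5 C=0 D=0 ZF=1 PC=4
Step 9: PC=4 exec 'SUB A, 1'. After: A=2 B=5 C=0 D=0 ZF=0 PC=5
Step 10: PC=5 exec 'JNZ 2'. After: A=2 B=5 C=0 D=0 ZF=0 PC=2
Step 11: PC=2 exec 'MUL C, B'. After: A=2 B=5 C=0 D=0 ZF=1 PC=3
Step 12: PC=3 exec 'MUL C, B'. After: A=2 B=5 C=0 D=0 ZF=1 PC=4
Step 13: PC=4 exec 'SUB A, 1'. After: A=1 B=5 C=0 D=0 ZF=0 PC=5
Step 14: PC=5 exec 'JNZ 2'. After: A=1 B=5 C=0 D=0 ZF=0 PC=2
Step 15: PC=2 exec 'MUL C, B'. After: A=1 B=5 C=0 D=0 ZF=1 PC=3
Step 16: PC=3 exec 'MUL C, B'. After: A=1 B=5 C=0 D=0 ZF=1 PC=4
Step 17: PC=4 exec 'SUB A, 1'. After: A=0 B=5 C=0 D=0 ZF=1 PC=5
Step 18: PC=5 exec 'JNZ 2'. After: A=0 B=5 C=0 D=0 ZF=1 PC=6
Step 19: PC=6 exec 'MOV B, 1'. After: A=0 B=1 C=0 D=0 ZF=1 PC=7
Step 20: PC=7 exec 'MOV B, 5'. After: A=0 B=5 C=0 D=0 ZF=1 PC=8
Step 21: PC=8 exec 'MOV B, 3'. After: A=0 B=3 C=0 D=0 ZF=1 PC=9
Step 22: PC=9 exec 'ADD B, 4'. After: A=0 B=7 C=0 D=0 ZF=0 PC=10
Step 23: PC=10 exec 'ADD D, 4'. After: A=0 B=7 C=0 D=4 ZF=0 PC=11
Step 24: PC=11 exec 'MOV B, 2'. After: A=0 B=2 C=0 D=4 ZF=0 PC=12
Step 25: PC=12 exec 'MOV D, 5'. After: A=0 B=2 C=0 D=5 ZF=0 PC=13
Step 26: PC=13 exec 'ADD D, 3'. After: A=0 B=2 C=0 D=8 ZF=0 PC=14
Step 27: PC=14 exec 'HALT'. After: A=0 B=2 C=0 D=8 ZF=0 PC=14 HALTED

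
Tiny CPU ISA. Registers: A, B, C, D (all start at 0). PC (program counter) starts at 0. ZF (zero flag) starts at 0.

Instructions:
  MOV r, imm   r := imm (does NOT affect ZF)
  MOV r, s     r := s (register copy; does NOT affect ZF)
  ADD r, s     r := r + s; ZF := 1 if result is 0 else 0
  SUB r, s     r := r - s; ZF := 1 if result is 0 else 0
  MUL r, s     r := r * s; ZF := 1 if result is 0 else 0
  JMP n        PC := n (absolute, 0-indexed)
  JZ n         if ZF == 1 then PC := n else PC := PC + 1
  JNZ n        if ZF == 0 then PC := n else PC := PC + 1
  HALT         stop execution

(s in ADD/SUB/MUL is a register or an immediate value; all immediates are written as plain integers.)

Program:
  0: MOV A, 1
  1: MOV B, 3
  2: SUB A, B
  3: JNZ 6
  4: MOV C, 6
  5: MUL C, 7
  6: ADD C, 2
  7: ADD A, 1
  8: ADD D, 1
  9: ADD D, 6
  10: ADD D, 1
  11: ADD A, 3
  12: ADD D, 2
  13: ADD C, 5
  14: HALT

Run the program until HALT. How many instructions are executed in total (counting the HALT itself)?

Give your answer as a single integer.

Step 1: PC=0 exec 'MOV A, 1'. After: A=1 B=0 C=0 D=0 ZF=0 PC=1
Step 2: PC=1 exec 'MOV B, 3'. After: A=1 B=3 C=0 D=0 ZF=0 PC=2
Step 3: PC=2 exec 'SUB A, B'. After: A=-2 B=3 C=0 D=0 ZF=0 PC=3
Step 4: PC=3 exec 'JNZ 6'. After: A=-2 B=3 C=0 D=0 ZF=0 PC=6
Step 5: PC=6 exec 'ADD C, 2'. After: A=-2 B=3 C=2 D=0 ZF=0 PC=7
Step 6: PC=7 exec 'ADD A, 1'. After: A=-1 B=3 C=2 D=0 ZF=0 PC=8
Step 7: PC=8 exec 'ADD D, 1'. After: A=-1 B=3 C=2 D=1 ZF=0 PC=9
Step 8: PC=9 exec 'ADD D, 6'. After: A=-1 B=3 C=2 D=7 ZF=0 PC=10
Step 9: PC=10 exec 'ADD D, 1'. After: A=-1 B=3 C=2 D=8 ZF=0 PC=11
Step 10: PC=11 exec 'ADD A, 3'. After: A=2 B=3 C=2 D=8 ZF=0 PC=12
Step 11: PC=12 exec 'ADD D, 2'. After: A=2 B=3 C=2 D=10 ZF=0 PC=13
Step 12: PC=13 exec 'ADD C, 5'. After: A=2 B=3 C=7 D=10 ZF=0 PC=14
Step 13: PC=14 exec 'HALT'. After: A=2 B=3 C=7 D=10 ZF=0 PC=14 HALTED
Total instructions executed: 13

Answer: 13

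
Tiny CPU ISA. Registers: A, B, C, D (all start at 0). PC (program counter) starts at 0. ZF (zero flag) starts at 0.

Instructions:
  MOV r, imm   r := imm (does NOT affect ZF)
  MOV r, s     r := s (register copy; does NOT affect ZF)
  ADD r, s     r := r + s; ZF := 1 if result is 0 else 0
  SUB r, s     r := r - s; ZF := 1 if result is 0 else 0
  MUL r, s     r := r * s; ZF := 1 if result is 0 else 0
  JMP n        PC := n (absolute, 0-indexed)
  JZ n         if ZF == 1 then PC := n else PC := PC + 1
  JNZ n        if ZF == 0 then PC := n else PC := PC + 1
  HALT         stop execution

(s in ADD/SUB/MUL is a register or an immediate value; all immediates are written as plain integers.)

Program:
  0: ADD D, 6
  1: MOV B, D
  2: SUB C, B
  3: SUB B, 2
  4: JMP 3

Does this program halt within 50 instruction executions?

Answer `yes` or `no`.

Step 1: PC=0 exec 'ADD D, 6'. After: A=0 B=0 C=0 D=6 ZF=0 PC=1
Step 2: PC=1 exec 'MOV B, D'. After: A=0 B=6 C=0 D=6 ZF=0 PC=2
Step 3: PC=2 exec 'SUB C, B'. After: A=0 B=6 C=-6 D=6 ZF=0 PC=3
Step 4: PC=3 exec 'SUB B, 2'. After: A=0 B=4 C=-6 D=6 ZF=0 PC=4
Step 5: PC=4 exec 'JMP 3'. After: A=0 B=4 C=-6 D=6 ZF=0 PC=3
Step 6: PC=3 exec 'SUB B, 2'. After: A=0 B=2 C=-6 D=6 ZF=0 PC=4
Step 7: PC=4 exec 'JMP 3'. After: A=0 B=2 C=-6 D=6 ZF=0 PC=3
Step 8: PC=3 exec 'SUB B, 2'. After: A=0 B=0 C=-6 D=6 ZF=1 PC=4
Step 9: PC=4 exec 'JMP 3'. After: A=0 B=0 C=-6 D=6 ZF=1 PC=3
Step 10: PC=3 exec 'SUB B, 2'. After: A=0 B=-2 C=-6 D=6 ZF=0 PC=4
Step 11: PC=4 exec 'JMP 3'. After: A=0 B=-2 C=-6 D=6 ZF=0 PC=3
Step 12: PC=3 exec 'SUB B, 2'. After: A=0 B=-4 C=-6 D=6 ZF=0 PC=4
Step 13: PC=4 exec 'JMP 3'. After: A=0 B=-4 C=-6 D=6 ZF=0 PC=3
Step 14: PC=3 exec 'SUB B, 2'. After: A=0 B=-6 C=-6 D=6 ZF=0 PC=4
Step 15: PC=4 exec 'JMP 3'. After: A=0 B=-6 C=-6 D=6 ZF=0 PC=3
After 50 steps: not halted. PC revisits the same instructions with no path to HALT; will never halt.

Answer: no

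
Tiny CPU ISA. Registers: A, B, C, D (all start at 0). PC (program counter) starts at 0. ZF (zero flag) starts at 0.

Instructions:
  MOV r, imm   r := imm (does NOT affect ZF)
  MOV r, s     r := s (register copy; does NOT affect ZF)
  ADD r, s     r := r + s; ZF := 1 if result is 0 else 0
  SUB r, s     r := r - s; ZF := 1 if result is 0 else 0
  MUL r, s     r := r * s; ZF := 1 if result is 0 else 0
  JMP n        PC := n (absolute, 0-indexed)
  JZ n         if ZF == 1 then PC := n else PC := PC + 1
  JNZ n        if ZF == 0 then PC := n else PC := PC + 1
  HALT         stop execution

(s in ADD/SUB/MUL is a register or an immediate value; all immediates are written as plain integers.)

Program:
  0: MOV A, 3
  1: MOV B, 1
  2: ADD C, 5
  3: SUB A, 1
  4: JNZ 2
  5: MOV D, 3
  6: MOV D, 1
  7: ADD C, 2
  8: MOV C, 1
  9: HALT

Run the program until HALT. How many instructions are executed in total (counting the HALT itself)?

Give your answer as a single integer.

Answer: 16

Derivation:
Step 1: PC=0 exec 'MOV A, 3'. After: A=3 B=0 C=0 D=0 ZF=0 PC=1
Step 2: PC=1 exec 'MOV B, 1'. After: A=3 B=1 C=0 D=0 ZF=0 PC=2
Step 3: PC=2 exec 'ADD C, 5'. After: A=3 B=1 C=5 D=0 ZF=0 PC=3
Step 4: PC=3 exec 'SUB A, 1'. After: A=2 B=1 C=5 D=0 ZF=0 PC=4
Step 5: PC=4 exec 'JNZ 2'. After: A=2 B=1 C=5 D=0 ZF=0 PC=2
Step 6: PC=2 exec 'ADD C, 5'. After: A=2 B=1 C=10 D=0 ZF=0 PC=3
Step 7: PC=3 exec 'SUB A, 1'. After: A=1 B=1 C=10 D=0 ZF=0 PC=4
Step 8: PC=4 exec 'JNZ 2'. After: A=1 B=1 C=10 D=0 ZF=0 PC=2
Step 9: PC=2 exec 'ADD C, 5'. After: A=1 B=1 C=15 D=0 ZF=0 PC=3
Step 10: PC=3 exec 'SUB A, 1'. After: A=0 B=1 C=15 D=0 ZF=1 PC=4
Step 11: PC=4 exec 'JNZ 2'. After: A=0 B=1 C=15 D=0 ZF=1 PC=5
Step 12: PC=5 exec 'MOV D, 3'. After: A=0 B=1 C=15 D=3 ZF=1 PC=6
Step 13: PC=6 exec 'MOV D, 1'. After: A=0 B=1 C=15 D=1 ZF=1 PC=7
Step 14: PC=7 exec 'ADD C, 2'. After: A=0 B=1 C=17 D=1 ZF=0 PC=8
Step 15: PC=8 exec 'MOV C, 1'. After: A=0 B=1 C=1 D=1 ZF=0 PC=9
Step 16: PC=9 exec 'HALT'. After: A=0 B=1 C=1 D=1 ZF=0 PC=9 HALTED
Total instructions executed: 16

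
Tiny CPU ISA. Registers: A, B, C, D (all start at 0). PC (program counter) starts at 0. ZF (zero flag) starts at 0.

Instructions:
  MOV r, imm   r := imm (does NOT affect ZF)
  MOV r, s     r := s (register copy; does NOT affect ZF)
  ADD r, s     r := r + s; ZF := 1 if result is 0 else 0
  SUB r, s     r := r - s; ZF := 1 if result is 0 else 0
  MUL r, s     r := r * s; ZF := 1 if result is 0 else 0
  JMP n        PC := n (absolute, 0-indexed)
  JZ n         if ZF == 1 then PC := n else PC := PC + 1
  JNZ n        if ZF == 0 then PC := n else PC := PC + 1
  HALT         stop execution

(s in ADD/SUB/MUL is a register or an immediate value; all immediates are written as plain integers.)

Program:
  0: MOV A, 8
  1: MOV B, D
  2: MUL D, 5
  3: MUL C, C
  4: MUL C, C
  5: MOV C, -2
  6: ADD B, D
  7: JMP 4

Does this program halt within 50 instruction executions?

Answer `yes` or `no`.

Step 1: PC=0 exec 'MOV A, 8'. After: A=8 B=0 C=0 D=0 ZF=0 PC=1
Step 2: PC=1 exec 'MOV B, D'. After: A=8 B=0 C=0 D=0 ZF=0 PC=2
Step 3: PC=2 exec 'MUL D, 5'. After: A=8 B=0 C=0 D=0 ZF=1 PC=3
Step 4: PC=3 exec 'MUL C, C'. After: A=8 B=0 C=0 D=0 ZF=1 PC=4
Step 5: PC=4 exec 'MUL C, C'. After: A=8 B=0 C=0 D=0 ZF=1 PC=5
Step 6: PC=5 exec 'MOV C, -2'. After: A=8 B=0 C=-2 D=0 ZF=1 PC=6
Step 7: PC=6 exec 'ADD B, D'. After: A=8 B=0 C=-2 D=0 ZF=1 PC=7
Step 8: PC=7 exec 'JMP 4'. After: A=8 B=0 C=-2 D=0 ZF=1 PC=4
Step 9: PC=4 exec 'MUL C, C'. After: A=8 B=0 C=4 D=0 ZF=0 PC=5
Step 10: PC=5 exec 'MOV C, -2'. After: A=8 B=0 C=-2 D=0 ZF=0 PC=6
Step 11: PC=6 exec 'ADD B, D'. After: A=8 B=0 C=-2 D=0 ZF=1 PC=7
State after step 11 equals state after step 7: the program is in a cycle of length 4 and will never halt.

Answer: no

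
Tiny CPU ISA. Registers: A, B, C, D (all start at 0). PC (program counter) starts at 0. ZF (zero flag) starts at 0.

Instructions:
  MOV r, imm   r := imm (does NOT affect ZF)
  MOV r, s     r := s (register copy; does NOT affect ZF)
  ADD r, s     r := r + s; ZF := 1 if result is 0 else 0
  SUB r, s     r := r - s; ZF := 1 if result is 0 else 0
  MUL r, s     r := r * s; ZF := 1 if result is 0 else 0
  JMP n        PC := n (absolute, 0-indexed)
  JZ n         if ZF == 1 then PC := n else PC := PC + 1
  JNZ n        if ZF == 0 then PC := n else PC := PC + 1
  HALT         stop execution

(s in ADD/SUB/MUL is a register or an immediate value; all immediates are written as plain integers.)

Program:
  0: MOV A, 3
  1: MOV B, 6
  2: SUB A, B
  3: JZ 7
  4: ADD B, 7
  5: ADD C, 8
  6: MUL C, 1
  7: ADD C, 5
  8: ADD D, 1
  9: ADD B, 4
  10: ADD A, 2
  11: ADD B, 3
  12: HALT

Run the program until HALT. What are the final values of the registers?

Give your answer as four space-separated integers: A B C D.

Answer: -1 20 13 1

Derivation:
Step 1: PC=0 exec 'MOV A, 3'. After: A=3 B=0 C=0 D=0 ZF=0 PC=1
Step 2: PC=1 exec 'MOV B, 6'. After: A=3 B=6 C=0 D=0 ZF=0 PC=2
Step 3: PC=2 exec 'SUB A, B'. After: A=-3 B=6 C=0 D=0 ZF=0 PC=3
Step 4: PC=3 exec 'JZ 7'. After: A=-3 B=6 C=0 D=0 ZF=0 PC=4
Step 5: PC=4 exec 'ADD B, 7'. After: A=-3 B=13 C=0 D=0 ZF=0 PC=5
Step 6: PC=5 exec 'ADD C, 8'. After: A=-3 B=13 C=8 D=0 ZF=0 PC=6
Step 7: PC=6 exec 'MUL C, 1'. After: A=-3 B=13 C=8 D=0 ZF=0 PC=7
Step 8: PC=7 exec 'ADD C, 5'. After: A=-3 B=13 C=13 D=0 ZF=0 PC=8
Step 9: PC=8 exec 'ADD D, 1'. After: A=-3 B=13 C=13 D=1 ZF=0 PC=9
Step 10: PC=9 exec 'ADD B, 4'. After: A=-3 B=17 C=13 D=1 ZF=0 PC=10
Step 11: PC=10 exec 'ADD A, 2'. After: A=-1 B=17 C=13 D=1 ZF=0 PC=11
Step 12: PC=11 exec 'ADD B, 3'. After: A=-1 B=20 C=13 D=1 ZF=0 PC=12
Step 13: PC=12 exec 'HALT'. After: A=-1 B=20 C=13 D=1 ZF=0 PC=12 HALTED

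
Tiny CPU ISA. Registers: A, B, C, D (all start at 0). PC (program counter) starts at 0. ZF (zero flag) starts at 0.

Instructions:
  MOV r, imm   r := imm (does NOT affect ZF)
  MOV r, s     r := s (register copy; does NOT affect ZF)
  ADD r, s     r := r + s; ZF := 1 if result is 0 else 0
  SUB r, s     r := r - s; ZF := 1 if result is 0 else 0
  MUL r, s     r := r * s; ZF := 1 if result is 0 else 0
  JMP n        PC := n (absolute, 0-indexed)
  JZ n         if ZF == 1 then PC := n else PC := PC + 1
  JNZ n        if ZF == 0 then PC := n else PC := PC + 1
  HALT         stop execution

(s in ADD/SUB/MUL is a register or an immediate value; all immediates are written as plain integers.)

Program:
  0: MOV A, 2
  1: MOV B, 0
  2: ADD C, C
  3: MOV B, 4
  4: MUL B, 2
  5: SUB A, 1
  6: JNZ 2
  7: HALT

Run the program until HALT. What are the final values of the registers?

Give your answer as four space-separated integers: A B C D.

Step 1: PC=0 exec 'MOV A, 2'. After: A=2 B=0 C=0 D=0 ZF=0 PC=1
Step 2: PC=1 exec 'MOV B, 0'. After: A=2 B=0 C=0 D=0 ZF=0 PC=2
Step 3: PC=2 exec 'ADD C, C'. After: A=2 B=0 C=0 D=0 ZF=1 PC=3
Step 4: PC=3 exec 'MOV B, 4'. After: A=2 B=4 C=0 D=0 ZF=1 PC=4
Step 5: PC=4 exec 'MUL B, 2'. After: A=2 B=8 C=0 D=0 ZF=0 PC=5
Step 6: PC=5 exec 'SUB A, 1'. After: A=1 B=8 C=0 D=0 ZF=0 PC=6
Step 7: PC=6 exec 'JNZ 2'. After: A=1 B=8 C=0 D=0 ZF=0 PC=2
Step 8: PC=2 exec 'ADD C, C'. After: A=1 B=8 C=0 D=0 ZF=1 PC=3
Step 9: PC=3 exec 'MOV B, 4'. After: A=1 B=4 C=0 D=0 ZF=1 PC=4
Step 10: PC=4 exec 'MUL B, 2'. After: A=1 B=8 C=0 D=0 ZF=0 PC=5
Step 11: PC=5 exec 'SUB A, 1'. After: A=0 B=8 C=0 D=0 ZF=1 PC=6
Step 12: PC=6 exec 'JNZ 2'. After: A=0 B=8 C=0 D=0 ZF=1 PC=7
Step 13: PC=7 exec 'HALT'. After: A=0 B=8 C=0 D=0 ZF=1 PC=7 HALTED

Answer: 0 8 0 0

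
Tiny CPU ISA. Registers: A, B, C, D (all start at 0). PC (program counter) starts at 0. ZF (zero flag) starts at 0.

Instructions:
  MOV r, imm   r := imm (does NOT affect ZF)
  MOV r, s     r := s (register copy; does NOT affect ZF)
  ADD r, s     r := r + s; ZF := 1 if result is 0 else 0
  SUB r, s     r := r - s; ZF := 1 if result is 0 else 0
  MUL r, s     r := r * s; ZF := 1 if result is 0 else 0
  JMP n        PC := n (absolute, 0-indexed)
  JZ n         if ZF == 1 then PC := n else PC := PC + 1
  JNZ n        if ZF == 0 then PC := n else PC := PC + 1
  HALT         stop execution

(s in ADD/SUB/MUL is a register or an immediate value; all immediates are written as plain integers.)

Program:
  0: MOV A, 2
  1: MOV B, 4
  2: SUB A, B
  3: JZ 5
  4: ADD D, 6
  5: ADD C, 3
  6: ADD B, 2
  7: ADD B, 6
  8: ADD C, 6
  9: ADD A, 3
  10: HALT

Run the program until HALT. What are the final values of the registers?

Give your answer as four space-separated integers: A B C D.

Step 1: PC=0 exec 'MOV A, 2'. After: A=2 B=0 C=0 D=0 ZF=0 PC=1
Step 2: PC=1 exec 'MOV B, 4'. After: A=2 B=4 C=0 D=0 ZF=0 PC=2
Step 3: PC=2 exec 'SUB A, B'. After: A=-2 B=4 C=0 D=0 ZF=0 PC=3
Step 4: PC=3 exec 'JZ 5'. After: A=-2 B=4 C=0 D=0 ZF=0 PC=4
Step 5: PC=4 exec 'ADD D, 6'. After: A=-2 B=4 C=0 D=6 ZF=0 PC=5
Step 6: PC=5 exec 'ADD C, 3'. After: A=-2 B=4 C=3 D=6 ZF=0 PC=6
Step 7: PC=6 exec 'ADD B, 2'. After: A=-2 B=6 C=3 D=6 ZF=0 PC=7
Step 8: PC=7 exec 'ADD B, 6'. After: A=-2 B=12 C=3 D=6 ZF=0 PC=8
Step 9: PC=8 exec 'ADD C, 6'. After: A=-2 B=12 C=9 D=6 ZF=0 PC=9
Step 10: PC=9 exec 'ADD A, 3'. After: A=1 B=12 C=9 D=6 ZF=0 PC=10
Step 11: PC=10 exec 'HALT'. After: A=1 B=12 C=9 D=6 ZF=0 PC=10 HALTED

Answer: 1 12 9 6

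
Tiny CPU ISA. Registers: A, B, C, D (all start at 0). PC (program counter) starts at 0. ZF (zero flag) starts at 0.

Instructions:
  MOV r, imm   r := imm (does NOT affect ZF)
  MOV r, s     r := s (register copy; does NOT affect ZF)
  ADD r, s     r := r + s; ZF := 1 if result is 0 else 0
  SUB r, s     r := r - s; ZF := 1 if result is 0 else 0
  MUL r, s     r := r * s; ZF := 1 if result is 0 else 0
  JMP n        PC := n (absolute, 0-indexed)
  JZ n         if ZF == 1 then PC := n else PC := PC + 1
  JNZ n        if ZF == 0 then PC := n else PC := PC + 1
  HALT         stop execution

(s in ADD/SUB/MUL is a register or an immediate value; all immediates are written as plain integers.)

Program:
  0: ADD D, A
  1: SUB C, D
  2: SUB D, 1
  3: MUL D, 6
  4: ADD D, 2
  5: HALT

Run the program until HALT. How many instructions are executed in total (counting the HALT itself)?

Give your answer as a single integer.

Answer: 6

Derivation:
Step 1: PC=0 exec 'ADD D, A'. After: A=0 B=0 C=0 D=0 ZF=1 PC=1
Step 2: PC=1 exec 'SUB C, D'. After: A=0 B=0 C=0 D=0 ZF=1 PC=2
Step 3: PC=2 exec 'SUB D, 1'. After: A=0 B=0 C=0 D=-1 ZF=0 PC=3
Step 4: PC=3 exec 'MUL D, 6'. After: A=0 B=0 C=0 D=-6 ZF=0 PC=4
Step 5: PC=4 exec 'ADD D, 2'. After: A=0 B=0 C=0 D=-4 ZF=0 PC=5
Step 6: PC=5 exec 'HALT'. After: A=0 B=0 C=0 D=-4 ZF=0 PC=5 HALTED
Total instructions executed: 6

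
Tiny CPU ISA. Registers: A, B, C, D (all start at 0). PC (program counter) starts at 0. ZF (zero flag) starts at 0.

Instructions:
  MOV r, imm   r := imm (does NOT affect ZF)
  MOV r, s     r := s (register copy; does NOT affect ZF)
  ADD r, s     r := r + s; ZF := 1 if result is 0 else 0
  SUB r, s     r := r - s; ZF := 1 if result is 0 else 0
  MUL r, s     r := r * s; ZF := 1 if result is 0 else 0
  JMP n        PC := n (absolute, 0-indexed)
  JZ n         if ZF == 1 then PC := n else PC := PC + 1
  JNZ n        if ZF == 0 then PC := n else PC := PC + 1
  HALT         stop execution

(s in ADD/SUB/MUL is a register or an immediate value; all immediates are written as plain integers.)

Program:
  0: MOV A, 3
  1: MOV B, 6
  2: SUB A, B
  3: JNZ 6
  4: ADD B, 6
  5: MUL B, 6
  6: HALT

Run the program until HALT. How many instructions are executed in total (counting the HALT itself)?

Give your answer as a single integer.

Answer: 5

Derivation:
Step 1: PC=0 exec 'MOV A, 3'. After: A=3 B=0 C=0 D=0 ZF=0 PC=1
Step 2: PC=1 exec 'MOV B, 6'. After: A=3 B=6 C=0 D=0 ZF=0 PC=2
Step 3: PC=2 exec 'SUB A, B'. After: A=-3 B=6 C=0 D=0 ZF=0 PC=3
Step 4: PC=3 exec 'JNZ 6'. After: A=-3 B=6 C=0 D=0 ZF=0 PC=6
Step 5: PC=6 exec 'HALT'. After: A=-3 B=6 C=0 D=0 ZF=0 PC=6 HALTED
Total instructions executed: 5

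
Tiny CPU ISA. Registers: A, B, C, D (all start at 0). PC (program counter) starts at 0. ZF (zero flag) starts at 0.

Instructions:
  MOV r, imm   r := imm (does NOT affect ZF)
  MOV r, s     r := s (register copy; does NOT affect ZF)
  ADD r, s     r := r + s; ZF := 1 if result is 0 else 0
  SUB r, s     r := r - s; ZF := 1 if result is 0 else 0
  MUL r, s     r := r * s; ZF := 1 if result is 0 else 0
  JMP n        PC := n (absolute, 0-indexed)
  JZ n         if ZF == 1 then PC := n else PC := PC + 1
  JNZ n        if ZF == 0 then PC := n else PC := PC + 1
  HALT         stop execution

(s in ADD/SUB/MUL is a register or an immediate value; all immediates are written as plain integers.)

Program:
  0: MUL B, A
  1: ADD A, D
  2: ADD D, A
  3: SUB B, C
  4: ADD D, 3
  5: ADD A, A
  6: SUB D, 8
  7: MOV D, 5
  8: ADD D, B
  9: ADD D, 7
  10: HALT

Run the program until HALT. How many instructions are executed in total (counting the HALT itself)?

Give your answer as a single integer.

Answer: 11

Derivation:
Step 1: PC=0 exec 'MUL B, A'. After: A=0 B=0 C=0 D=0 ZF=1 PC=1
Step 2: PC=1 exec 'ADD A, D'. After: A=0 B=0 C=0 D=0 ZF=1 PC=2
Step 3: PC=2 exec 'ADD D, A'. After: A=0 B=0 C=0 D=0 ZF=1 PC=3
Step 4: PC=3 exec 'SUB B, C'. After: A=0 B=0 C=0 D=0 ZF=1 PC=4
Step 5: PC=4 exec 'ADD D, 3'. After: A=0 B=0 C=0 D=3 ZF=0 PC=5
Step 6: PC=5 exec 'ADD A, A'. After: A=0 B=0 C=0 D=3 ZF=1 PC=6
Step 7: PC=6 exec 'SUB D, 8'. After: A=0 B=0 C=0 D=-5 ZF=0 PC=7
Step 8: PC=7 exec 'MOV D, 5'. After: A=0 B=0 C=0 D=5 ZF=0 PC=8
Step 9: PC=8 exec 'ADD D, B'. After: A=0 B=0 C=0 D=5 ZF=0 PC=9
Step 10: PC=9 exec 'ADD D, 7'. After: A=0 B=0 C=0 D=12 ZF=0 PC=10
Step 11: PC=10 exec 'HALT'. After: A=0 B=0 C=0 D=12 ZF=0 PC=10 HALTED
Total instructions executed: 11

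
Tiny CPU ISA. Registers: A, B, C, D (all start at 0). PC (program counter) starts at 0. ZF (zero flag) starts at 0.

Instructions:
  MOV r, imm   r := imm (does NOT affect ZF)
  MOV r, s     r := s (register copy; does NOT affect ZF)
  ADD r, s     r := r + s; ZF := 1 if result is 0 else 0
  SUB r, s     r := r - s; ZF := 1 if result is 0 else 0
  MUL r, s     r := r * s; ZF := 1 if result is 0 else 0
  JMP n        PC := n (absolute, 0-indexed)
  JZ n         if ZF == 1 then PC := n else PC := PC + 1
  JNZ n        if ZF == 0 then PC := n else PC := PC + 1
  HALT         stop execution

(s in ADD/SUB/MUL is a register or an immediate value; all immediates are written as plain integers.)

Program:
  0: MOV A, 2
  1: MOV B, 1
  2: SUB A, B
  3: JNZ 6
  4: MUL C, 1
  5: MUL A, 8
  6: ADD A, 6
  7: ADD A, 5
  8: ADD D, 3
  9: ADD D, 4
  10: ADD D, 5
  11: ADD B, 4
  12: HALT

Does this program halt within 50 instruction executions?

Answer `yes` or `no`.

Step 1: PC=0 exec 'MOV A, 2'. After: A=2 B=0 C=0 D=0 ZF=0 PC=1
Step 2: PC=1 exec 'MOV B, 1'. After: A=2 B=1 C=0 D=0 ZF=0 PC=2
Step 3: PC=2 exec 'SUB A, B'. After: A=1 B=1 C=0 D=0 ZF=0 PC=3
Step 4: PC=3 exec 'JNZ 6'. After: A=1 B=1 C=0 D=0 ZF=0 PC=6
Step 5: PC=6 exec 'ADD A, 6'. After: A=7 B=1 C=0 D=0 ZF=0 PC=7
Step 6: PC=7 exec 'ADD A, 5'. After: A=12 B=1 C=0 D=0 ZF=0 PC=8
Step 7: PC=8 exec 'ADD D, 3'. After: A=12 B=1 C=0 D=3 ZF=0 PC=9
Step 8: PC=9 exec 'ADD D, 4'. After: A=12 B=1 C=0 D=7 ZF=0 PC=10
Step 9: PC=10 exec 'ADD D, 5'. After: A=12 B=1 C=0 D=12 ZF=0 PC=11
Step 10: PC=11 exec 'ADD B, 4'. After: A=12 B=5 C=0 D=12 ZF=0 PC=12
Step 11: PC=12 exec 'HALT'. After: A=12 B=5 C=0 D=12 ZF=0 PC=12 HALTED

Answer: yes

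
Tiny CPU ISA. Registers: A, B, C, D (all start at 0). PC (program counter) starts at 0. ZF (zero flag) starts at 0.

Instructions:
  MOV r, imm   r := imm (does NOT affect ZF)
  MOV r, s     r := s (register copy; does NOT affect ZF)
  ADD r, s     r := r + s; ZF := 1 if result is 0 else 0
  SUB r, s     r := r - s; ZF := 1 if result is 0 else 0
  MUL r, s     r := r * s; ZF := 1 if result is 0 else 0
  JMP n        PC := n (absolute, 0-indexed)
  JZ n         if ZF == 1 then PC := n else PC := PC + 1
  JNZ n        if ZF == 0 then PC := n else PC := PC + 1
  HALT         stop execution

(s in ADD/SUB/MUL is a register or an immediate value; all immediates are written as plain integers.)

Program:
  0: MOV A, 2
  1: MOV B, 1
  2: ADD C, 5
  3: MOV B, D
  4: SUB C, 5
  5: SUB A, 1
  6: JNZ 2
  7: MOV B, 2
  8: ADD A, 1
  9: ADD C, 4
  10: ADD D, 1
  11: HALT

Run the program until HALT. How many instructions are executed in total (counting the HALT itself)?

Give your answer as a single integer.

Answer: 17

Derivation:
Step 1: PC=0 exec 'MOV A, 2'. After: A=2 B=0 C=0 D=0 ZF=0 PC=1
Step 2: PC=1 exec 'MOV B, 1'. After: A=2 B=1 C=0 D=0 ZF=0 PC=2
Step 3: PC=2 exec 'ADD C, 5'. After: A=2 B=1 C=5 D=0 ZF=0 PC=3
Step 4: PC=3 exec 'MOV B, D'. After: A=2 B=0 C=5 D=0 ZF=0 PC=4
Step 5: PC=4 exec 'SUB C, 5'. After: A=2 B=0 C=0 D=0 ZF=1 PC=5
Step 6: PC=5 exec 'SUB A, 1'. After: A=1 B=0 C=0 D=0 ZF=0 PC=6
Step 7: PC=6 exec 'JNZ 2'. After: A=1 B=0 C=0 D=0 ZF=0 PC=2
Step 8: PC=2 exec 'ADD C, 5'. After: A=1 B=0 C=5 D=0 ZF=0 PC=3
Step 9: PC=3 exec 'MOV B, D'. After: A=1 B=0 C=5 D=0 ZF=0 PC=4
Step 10: PC=4 exec 'SUB C, 5'. After: A=1 B=0 C=0 D=0 ZF=1 PC=5
Step 11: PC=5 exec 'SUB A, 1'. After: A=0 B=0 C=0 D=0 ZF=1 PC=6
Step 12: PC=6 exec 'JNZ 2'. After: A=0 B=0 C=0 D=0 ZF=1 PC=7
Step 13: PC=7 exec 'MOV B, 2'. After: A=0 B=2 C=0 D=0 ZF=1 PC=8
Step 14: PC=8 exec 'ADD A, 1'. After: A=1 B=2 C=0 D=0 ZF=0 PC=9
Step 15: PC=9 exec 'ADD C, 4'. After: A=1 B=2 C=4 D=0 ZF=0 PC=10
Step 16: PC=10 exec 'ADD D, 1'. After: A=1 B=2 C=4 D=1 ZF=0 PC=11
Step 17: PC=11 exec 'HALT'. After: A=1 B=2 C=4 D=1 ZF=0 PC=11 HALTED
Total instructions executed: 17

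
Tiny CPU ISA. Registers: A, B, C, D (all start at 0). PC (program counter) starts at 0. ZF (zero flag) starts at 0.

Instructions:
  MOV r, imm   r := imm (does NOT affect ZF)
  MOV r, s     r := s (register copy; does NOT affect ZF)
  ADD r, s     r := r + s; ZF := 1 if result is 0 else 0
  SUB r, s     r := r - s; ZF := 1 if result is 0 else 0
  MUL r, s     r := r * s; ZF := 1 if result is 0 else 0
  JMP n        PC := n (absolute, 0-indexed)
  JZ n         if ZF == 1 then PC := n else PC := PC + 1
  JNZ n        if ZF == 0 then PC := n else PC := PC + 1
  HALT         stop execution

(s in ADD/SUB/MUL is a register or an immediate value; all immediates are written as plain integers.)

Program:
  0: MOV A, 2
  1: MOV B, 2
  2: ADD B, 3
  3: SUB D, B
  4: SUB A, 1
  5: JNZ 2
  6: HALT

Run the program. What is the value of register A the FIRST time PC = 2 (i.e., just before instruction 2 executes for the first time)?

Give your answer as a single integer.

Step 1: PC=0 exec 'MOV A, 2'. After: A=2 B=0 C=0 D=0 ZF=0 PC=1
Step 2: PC=1 exec 'MOV B, 2'. After: A=2 B=2 C=0 D=0 ZF=0 PC=2
First time PC=2: A=2

2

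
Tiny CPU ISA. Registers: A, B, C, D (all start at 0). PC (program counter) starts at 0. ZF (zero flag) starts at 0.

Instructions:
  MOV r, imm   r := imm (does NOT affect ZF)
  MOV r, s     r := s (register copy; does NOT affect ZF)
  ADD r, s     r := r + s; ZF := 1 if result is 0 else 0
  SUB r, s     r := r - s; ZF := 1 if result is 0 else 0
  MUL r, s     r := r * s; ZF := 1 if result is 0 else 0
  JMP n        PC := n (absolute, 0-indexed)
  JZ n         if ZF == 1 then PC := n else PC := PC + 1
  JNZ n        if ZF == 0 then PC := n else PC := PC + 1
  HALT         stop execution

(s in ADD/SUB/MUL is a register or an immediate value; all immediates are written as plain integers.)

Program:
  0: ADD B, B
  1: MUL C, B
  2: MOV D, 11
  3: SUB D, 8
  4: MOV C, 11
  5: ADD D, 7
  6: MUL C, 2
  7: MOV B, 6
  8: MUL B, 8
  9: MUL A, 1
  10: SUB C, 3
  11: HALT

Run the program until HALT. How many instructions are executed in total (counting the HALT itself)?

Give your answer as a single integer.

Step 1: PC=0 exec 'ADD B, B'. After: A=0 B=0 C=0 D=0 ZF=1 PC=1
Step 2: PC=1 exec 'MUL C, B'. After: A=0 B=0 C=0 D=0 ZF=1 PC=2
Step 3: PC=2 exec 'MOV D, 11'. After: A=0 B=0 C=0 D=11 ZF=1 PC=3
Step 4: PC=3 exec 'SUB D, 8'. After: A=0 B=0 C=0 D=3 ZF=0 PC=4
Step 5: PC=4 exec 'MOV C, 11'. After: A=0 B=0 C=11 D=3 ZF=0 PC=5
Step 6: PC=5 exec 'ADD D, 7'. After: A=0 B=0 C=11 D=10 ZF=0 PC=6
Step 7: PC=6 exec 'MUL C, 2'. After: A=0 B=0 C=22 D=10 ZF=0 PC=7
Step 8: PC=7 exec 'MOV B, 6'. After: A=0 B=6 C=22 D=10 ZF=0 PC=8
Step 9: PC=8 exec 'MUL B, 8'. After: A=0 B=48 C=22 D=10 ZF=0 PC=9
Step 10: PC=9 exec 'MUL A, 1'. After: A=0 B=48 C=22 D=10 ZF=1 PC=10
Step 11: PC=10 exec 'SUB C, 3'. After: A=0 B=48 C=19 D=10 ZF=0 PC=11
Step 12: PC=11 exec 'HALT'. After: A=0 B=48 C=19 D=10 ZF=0 PC=11 HALTED
Total instructions executed: 12

Answer: 12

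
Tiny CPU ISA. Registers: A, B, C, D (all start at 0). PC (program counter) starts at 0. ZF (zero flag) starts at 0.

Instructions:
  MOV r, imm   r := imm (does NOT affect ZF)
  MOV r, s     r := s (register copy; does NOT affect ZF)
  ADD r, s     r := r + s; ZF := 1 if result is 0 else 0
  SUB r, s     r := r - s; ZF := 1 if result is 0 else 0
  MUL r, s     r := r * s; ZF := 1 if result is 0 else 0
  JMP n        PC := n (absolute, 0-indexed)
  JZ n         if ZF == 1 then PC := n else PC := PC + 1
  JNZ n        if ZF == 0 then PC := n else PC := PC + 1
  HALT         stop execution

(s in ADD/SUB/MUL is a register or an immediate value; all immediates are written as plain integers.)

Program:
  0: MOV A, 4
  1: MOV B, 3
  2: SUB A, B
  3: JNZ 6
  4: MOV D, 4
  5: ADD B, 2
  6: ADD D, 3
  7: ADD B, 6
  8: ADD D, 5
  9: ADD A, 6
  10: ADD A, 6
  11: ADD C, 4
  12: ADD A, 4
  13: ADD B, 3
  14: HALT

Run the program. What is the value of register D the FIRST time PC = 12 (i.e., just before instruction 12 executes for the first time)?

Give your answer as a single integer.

Step 1: PC=0 exec 'MOV A, 4'. After: A=4 B=0 C=0 D=0 ZF=0 PC=1
Step 2: PC=1 exec 'MOV B, 3'. After: A=4 B=3 C=0 D=0 ZF=0 PC=2
Step 3: PC=2 exec 'SUB A, B'. After: A=1 B=3 C=0 D=0 ZF=0 PC=3
Step 4: PC=3 exec 'JNZ 6'. After: A=1 B=3 C=0 D=0 ZF=0 PC=6
Step 5: PC=6 exec 'ADD D, 3'. After: A=1 B=3 C=0 D=3 ZF=0 PC=7
Step 6: PC=7 exec 'ADD B, 6'. After: A=1 B=9 C=0 D=3 ZF=0 PC=8
Step 7: PC=8 exec 'ADD D, 5'. After: A=1 B=9 C=0 D=8 ZF=0 PC=9
Step 8: PC=9 exec 'ADD A, 6'. After: A=7 B=9 C=0 D=8 ZF=0 PC=10
Step 9: PC=10 exec 'ADD A, 6'. After: A=13 B=9 C=0 D=8 ZF=0 PC=11
Step 10: PC=11 exec 'ADD C, 4'. After: A=13 B=9 C=4 D=8 ZF=0 PC=12
First time PC=12: D=8

8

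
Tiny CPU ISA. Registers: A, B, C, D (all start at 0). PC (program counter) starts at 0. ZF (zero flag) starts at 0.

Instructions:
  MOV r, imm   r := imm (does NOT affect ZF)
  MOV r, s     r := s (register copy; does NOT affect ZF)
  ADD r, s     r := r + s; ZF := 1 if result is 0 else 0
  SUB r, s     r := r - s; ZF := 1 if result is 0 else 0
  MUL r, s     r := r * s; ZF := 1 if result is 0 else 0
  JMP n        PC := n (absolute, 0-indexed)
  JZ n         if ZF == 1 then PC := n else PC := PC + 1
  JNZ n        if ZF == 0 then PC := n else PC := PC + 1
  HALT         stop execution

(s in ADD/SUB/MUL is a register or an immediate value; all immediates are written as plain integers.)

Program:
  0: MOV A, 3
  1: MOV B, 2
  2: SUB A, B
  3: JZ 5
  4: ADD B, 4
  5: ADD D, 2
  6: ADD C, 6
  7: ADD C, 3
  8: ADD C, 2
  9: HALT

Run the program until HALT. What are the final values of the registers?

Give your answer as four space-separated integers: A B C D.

Answer: 1 6 11 2

Derivation:
Step 1: PC=0 exec 'MOV A, 3'. After: A=3 B=0 C=0 D=0 ZF=0 PC=1
Step 2: PC=1 exec 'MOV B, 2'. After: A=3 B=2 C=0 D=0 ZF=0 PC=2
Step 3: PC=2 exec 'SUB A, B'. After: A=1 B=2 C=0 D=0 ZF=0 PC=3
Step 4: PC=3 exec 'JZ 5'. After: A=1 B=2 C=0 D=0 ZF=0 PC=4
Step 5: PC=4 exec 'ADD B, 4'. After: A=1 B=6 C=0 D=0 ZF=0 PC=5
Step 6: PC=5 exec 'ADD D, 2'. After: A=1 B=6 C=0 D=2 ZF=0 PC=6
Step 7: PC=6 exec 'ADD C, 6'. After: A=1 B=6 C=6 D=2 ZF=0 PC=7
Step 8: PC=7 exec 'ADD C, 3'. After: A=1 B=6 C=9 D=2 ZF=0 PC=8
Step 9: PC=8 exec 'ADD C, 2'. After: A=1 B=6 C=11 D=2 ZF=0 PC=9
Step 10: PC=9 exec 'HALT'. After: A=1 B=6 C=11 D=2 ZF=0 PC=9 HALTED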